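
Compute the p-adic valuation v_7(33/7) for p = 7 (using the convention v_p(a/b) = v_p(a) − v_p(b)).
v_7(33/7) = -1

Factor powers of 7 from the numerator and denominator of the reduced fraction: 33 = 7^0 · 33 and 7 = 7^1 · 1. Apply v_p(a/b) = v_p(a) − v_p(b): v_7(33/7) = 0 − 1 = -1.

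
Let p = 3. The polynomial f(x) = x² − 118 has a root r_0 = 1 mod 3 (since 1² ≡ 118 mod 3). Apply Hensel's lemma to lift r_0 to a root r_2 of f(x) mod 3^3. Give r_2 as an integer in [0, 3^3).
r_2 = 19 (mod 27)

Hensel's recurrence: r_{i+1} = r_i − f(r_i)·(f′(r_i))^{-1} mod 3^{i+2}, with f′(x) = 2x. Iterate:
  r_0 = 1 (mod 3)
  r_1 = 1 (mod 9)
  r_2 = 19 (mod 27)
Final: r_2 = 19, and one checks f(r_2) ≡ 0 mod 3^3.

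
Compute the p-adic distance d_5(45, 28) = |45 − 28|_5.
d_5(45, 28) = 1

Step 1 — x − y = 45 − 28 = 17. Step 2 — v_5(17) = 0 (factor: 17 = (5^0 · 17); the sign does not affect v_p). Step 3 — |x − y|_5 = 5^{0} = 1.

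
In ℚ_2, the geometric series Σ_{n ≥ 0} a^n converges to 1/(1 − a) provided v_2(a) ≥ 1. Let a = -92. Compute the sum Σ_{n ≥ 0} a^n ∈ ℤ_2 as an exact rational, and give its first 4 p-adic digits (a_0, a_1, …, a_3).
Σ a^n = 1/(1 − a) = 1/93;  first 4 digits = (1, 0, 1, 0)

v_2(a) = 2 ≥ 1, so the series converges in ℤ_2 to 1/(1 − a) = 1/(1 − (-92)) = 1/93. Expand this rational in ℤ_2: compute digits iteratively via d_i = x_i mod 2, x_{i+1} = (x_i − d_i)/2. The first 4 digits are (1, 0, 1, 0).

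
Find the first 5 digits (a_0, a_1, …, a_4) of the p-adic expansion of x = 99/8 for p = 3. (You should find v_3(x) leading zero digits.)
(a_0, …, a_4) = (0, 0, 1, 2, 2)

v_3(99/8) = 2, so a_0 = ... = a_1 = 0. Factor out: x = 3^2 · u with u = 11/8 a unit in ℤ_3. Expand u iteratively via a_{v+i} = u_i mod 3, u_{i+1} = (u_i − a_{v+i})/3:
  u_0 = 11/8;  a_2 = 1;  u_1 = (u_0 − 1)/3 = 1/8
  u_1 = 1/8;  a_3 = 2;  u_2 = (u_1 − 2)/3 = -5/8
  u_2 = -5/8;  a_4 = 2;  u_3 = (u_2 − 2)/3 = -7/8
Digits: (0, 0, 1, 2, 2).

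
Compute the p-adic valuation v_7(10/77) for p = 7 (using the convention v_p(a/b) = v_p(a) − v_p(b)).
v_7(10/77) = -1

Factor powers of 7 from the numerator and denominator of the reduced fraction: 10 = 7^0 · 10 and 77 = 7^1 · 11. Apply v_p(a/b) = v_p(a) − v_p(b): v_7(10/77) = 0 − 1 = -1.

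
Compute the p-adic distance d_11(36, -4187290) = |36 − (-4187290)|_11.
d_11(36, -4187290) = 1/161051

Step 1 — x − y = 36 − (-4187290) = 4187326. Step 2 — v_11(4187326) = 5 (factor: 4187326 = (11^5 · 26); the sign does not affect v_p). Step 3 — |x − y|_11 = 11^{-5} = 1/161051.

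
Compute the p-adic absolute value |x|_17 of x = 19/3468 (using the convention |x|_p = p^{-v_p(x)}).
|19/3468|_17 = 289

Step 1 — compute v_17(x) by factoring powers of 17 out of the numerator and denominator: v_17(19/3468) = -2. Step 2 — apply |x|_p = p^{-v_p(x)} = 17^{2} = 289.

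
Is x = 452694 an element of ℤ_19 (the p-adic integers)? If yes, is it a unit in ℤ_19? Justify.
x ∈ ℤ_19 but not a unit; v_19(x) = 3 > 0

ℤ_19 = {x ∈ ℚ_19 : v_19(x) ≥ 0} and ℤ_19^× = {x ∈ ℤ_19 : v_19(x) = 0}. Here v_19(452694) = v_19(num) − v_19(den) = 3; compare against these criteria.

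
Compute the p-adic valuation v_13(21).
v_13(21) = 0

v_13(n) is the largest exponent k such that 13^k divides n. Factor out: 21 = 13^0 · 21. (Sign doesn't affect v_p.) So v_13(21) = 0.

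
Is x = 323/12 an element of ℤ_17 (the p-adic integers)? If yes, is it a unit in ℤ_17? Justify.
x ∈ ℤ_17 but not a unit; v_17(x) = 1 > 0

ℤ_17 = {x ∈ ℚ_17 : v_17(x) ≥ 0} and ℤ_17^× = {x ∈ ℤ_17 : v_17(x) = 0}. Here v_17(323/12) = v_17(num) − v_17(den) = 1; compare against these criteria.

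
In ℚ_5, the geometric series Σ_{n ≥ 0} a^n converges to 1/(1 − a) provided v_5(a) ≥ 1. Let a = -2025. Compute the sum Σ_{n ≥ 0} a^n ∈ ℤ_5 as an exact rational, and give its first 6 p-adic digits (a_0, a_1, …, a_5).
Σ a^n = 1/(1 − a) = 1/2026;  first 6 digits = (1, 0, 4, 3, 2, 1)

v_5(a) = 2 ≥ 1, so the series converges in ℤ_5 to 1/(1 − a) = 1/(1 − (-2025)) = 1/2026. Expand this rational in ℤ_5: compute digits iteratively via d_i = x_i mod 5, x_{i+1} = (x_i − d_i)/5. The first 6 digits are (1, 0, 4, 3, 2, 1).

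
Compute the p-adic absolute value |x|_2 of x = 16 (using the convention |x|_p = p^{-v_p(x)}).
|16|_2 = 1/16

Step 1 — compute v_2(x) by factoring powers of 2 out of the numerator and denominator: v_2(16) = 4. Step 2 — apply |x|_p = p^{-v_p(x)} = 2^{-4} = 1/16.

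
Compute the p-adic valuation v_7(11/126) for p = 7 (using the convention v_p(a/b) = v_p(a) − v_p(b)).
v_7(11/126) = -1

Factor powers of 7 from the numerator and denominator of the reduced fraction: 11 = 7^0 · 11 and 126 = 7^1 · 18. Apply v_p(a/b) = v_p(a) − v_p(b): v_7(11/126) = 0 − 1 = -1.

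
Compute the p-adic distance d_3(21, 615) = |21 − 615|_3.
d_3(21, 615) = 1/27

Step 1 — x − y = 21 − 615 = -594. Step 2 — v_3(-594) = 3 (factor: -594 = −(3^3 · 22); the sign does not affect v_p). Step 3 — |x − y|_3 = 3^{-3} = 1/27.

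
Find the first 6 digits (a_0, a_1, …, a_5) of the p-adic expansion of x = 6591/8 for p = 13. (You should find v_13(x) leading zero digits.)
(a_0, …, a_5) = (0, 0, 0, 2, 8, 1)

v_13(6591/8) = 3, so a_0 = ... = a_2 = 0. Factor out: x = 13^3 · u with u = 3/8 a unit in ℤ_13. Expand u iteratively via a_{v+i} = u_i mod 13, u_{i+1} = (u_i − a_{v+i})/13:
  u_0 = 3/8;  a_3 = 2;  u_1 = (u_0 − 2)/13 = -1/8
  u_1 = -1/8;  a_4 = 8;  u_2 = (u_1 − 8)/13 = -5/8
  u_2 = -5/8;  a_5 = 1;  u_3 = (u_2 − 1)/13 = -1/8
Digits: (0, 0, 0, 2, 8, 1).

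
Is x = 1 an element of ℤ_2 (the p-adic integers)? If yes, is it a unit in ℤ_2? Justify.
x ∈ ℤ_2^× (unit); v_2(x) = 0

ℤ_2 = {x ∈ ℚ_2 : v_2(x) ≥ 0} and ℤ_2^× = {x ∈ ℤ_2 : v_2(x) = 0}. Here v_2(1) = v_2(num) − v_2(den) = 0; compare against these criteria.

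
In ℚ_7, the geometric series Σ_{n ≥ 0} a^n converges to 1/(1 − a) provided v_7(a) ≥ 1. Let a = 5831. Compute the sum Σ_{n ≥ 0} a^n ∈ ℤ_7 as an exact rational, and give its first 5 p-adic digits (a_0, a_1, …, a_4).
Σ a^n = 1/(1 − a) = -1/5830;  first 5 digits = (1, 0, 0, 3, 2)

v_7(a) = 3 ≥ 1, so the series converges in ℤ_7 to 1/(1 − a) = 1/(1 − 5831) = -1/5830. Expand this rational in ℤ_7: compute digits iteratively via d_i = x_i mod 7, x_{i+1} = (x_i − d_i)/7. The first 5 digits are (1, 0, 0, 3, 2).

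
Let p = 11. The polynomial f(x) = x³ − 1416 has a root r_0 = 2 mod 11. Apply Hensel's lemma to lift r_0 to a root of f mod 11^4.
r_3 = 4919 (mod 14641)

Hensel: r_{i+1} = r_i − f(r_i)/f′(r_i) mod 11^{i+2}, where f′(x) = 3x². Iterate:
  r_0 = 2 (mod 11)
  r_1 = 79 (mod 121)
  r_2 = 926 (mod 1331)
  r_3 = 4919 (mod 14641)
Final: r = 4919 with f(r) ≡ 0 mod 11^4.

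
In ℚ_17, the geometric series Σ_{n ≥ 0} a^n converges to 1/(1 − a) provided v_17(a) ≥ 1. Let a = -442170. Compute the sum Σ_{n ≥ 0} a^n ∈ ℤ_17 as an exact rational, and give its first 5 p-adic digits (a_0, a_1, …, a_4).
Σ a^n = 1/(1 − a) = 1/442171;  first 5 digits = (1, 0, 0, 12, 11)

v_17(a) = 3 ≥ 1, so the series converges in ℤ_17 to 1/(1 − a) = 1/(1 − (-442170)) = 1/442171. Expand this rational in ℤ_17: compute digits iteratively via d_i = x_i mod 17, x_{i+1} = (x_i − d_i)/17. The first 5 digits are (1, 0, 0, 12, 11).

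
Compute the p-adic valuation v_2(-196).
v_2(-196) = 2

v_2(n) is the largest exponent k such that 2^k divides n. Factor out: -196 = -2^2 · 49. (Sign doesn't affect v_p.) So v_2(-196) = 2.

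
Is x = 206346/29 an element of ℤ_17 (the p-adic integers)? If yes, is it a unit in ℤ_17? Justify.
x ∈ ℤ_17 but not a unit; v_17(x) = 3 > 0

ℤ_17 = {x ∈ ℚ_17 : v_17(x) ≥ 0} and ℤ_17^× = {x ∈ ℤ_17 : v_17(x) = 0}. Here v_17(206346/29) = v_17(num) − v_17(den) = 3; compare against these criteria.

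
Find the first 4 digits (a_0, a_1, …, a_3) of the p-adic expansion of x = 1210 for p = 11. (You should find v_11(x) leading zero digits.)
(a_0, …, a_3) = (0, 0, 10, 0)

v_11(1210) = 2, so a_0 = ... = a_1 = 0. Factor out: x = 11^2 · u with u = 10 a unit in ℤ_11. Expand u iteratively via a_{v+i} = u_i mod 11, u_{i+1} = (u_i − a_{v+i})/11:
  u_0 = 10;  a_2 = 10;  u_1 = (u_0 − 10)/11 = 0
  u_1 = 0;  a_3 = 0;  u_2 = (u_1 − 0)/11 = 0
Digits: (0, 0, 10, 0).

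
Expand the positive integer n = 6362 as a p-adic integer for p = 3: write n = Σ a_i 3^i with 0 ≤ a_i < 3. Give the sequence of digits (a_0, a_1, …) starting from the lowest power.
(a_0, a_1, …) = (2, 2, 1, 1, 0, 2, 2, 2)

Repeated division by 3 gives the digits low-to-high: 6362 = 2 + 2·3^1 + 1·3^2 + 1·3^3 + 2·3^5 + 2·3^6 + 2·3^7. Digit sequence: (2, 2, 1, 1, 0, 2, 2, 2).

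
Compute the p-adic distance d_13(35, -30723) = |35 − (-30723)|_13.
d_13(35, -30723) = 1/2197

Step 1 — x − y = 35 − (-30723) = 30758. Step 2 — v_13(30758) = 3 (factor: 30758 = (13^3 · 14); the sign does not affect v_p). Step 3 — |x − y|_13 = 13^{-3} = 1/2197.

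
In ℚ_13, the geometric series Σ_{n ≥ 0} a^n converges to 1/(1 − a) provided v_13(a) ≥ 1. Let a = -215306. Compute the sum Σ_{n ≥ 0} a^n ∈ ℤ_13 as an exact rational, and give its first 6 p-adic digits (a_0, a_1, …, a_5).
Σ a^n = 1/(1 − a) = 1/215307;  first 6 digits = (1, 0, 0, 6, 5, 12)

v_13(a) = 3 ≥ 1, so the series converges in ℤ_13 to 1/(1 − a) = 1/(1 − (-215306)) = 1/215307. Expand this rational in ℤ_13: compute digits iteratively via d_i = x_i mod 13, x_{i+1} = (x_i − d_i)/13. The first 6 digits are (1, 0, 0, 6, 5, 12).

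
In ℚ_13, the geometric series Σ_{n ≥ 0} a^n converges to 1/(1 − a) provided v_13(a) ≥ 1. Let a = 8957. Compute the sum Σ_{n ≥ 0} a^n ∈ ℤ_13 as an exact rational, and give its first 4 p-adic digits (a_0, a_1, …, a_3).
Σ a^n = 1/(1 − a) = -1/8956;  first 4 digits = (1, 0, 1, 4)

v_13(a) = 2 ≥ 1, so the series converges in ℤ_13 to 1/(1 − a) = 1/(1 − 8957) = -1/8956. Expand this rational in ℤ_13: compute digits iteratively via d_i = x_i mod 13, x_{i+1} = (x_i − d_i)/13. The first 4 digits are (1, 0, 1, 4).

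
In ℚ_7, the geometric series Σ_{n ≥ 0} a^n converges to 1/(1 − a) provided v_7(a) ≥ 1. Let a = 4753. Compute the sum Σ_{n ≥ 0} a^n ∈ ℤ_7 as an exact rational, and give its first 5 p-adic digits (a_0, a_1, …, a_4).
Σ a^n = 1/(1 − a) = -1/4752;  first 5 digits = (1, 0, 6, 6, 2)

v_7(a) = 2 ≥ 1, so the series converges in ℤ_7 to 1/(1 − a) = 1/(1 − 4753) = -1/4752. Expand this rational in ℤ_7: compute digits iteratively via d_i = x_i mod 7, x_{i+1} = (x_i − d_i)/7. The first 5 digits are (1, 0, 6, 6, 2).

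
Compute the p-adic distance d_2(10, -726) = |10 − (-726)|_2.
d_2(10, -726) = 1/32

Step 1 — x − y = 10 − (-726) = 736. Step 2 — v_2(736) = 5 (factor: 736 = (2^5 · 23); the sign does not affect v_p). Step 3 — |x − y|_2 = 2^{-5} = 1/32.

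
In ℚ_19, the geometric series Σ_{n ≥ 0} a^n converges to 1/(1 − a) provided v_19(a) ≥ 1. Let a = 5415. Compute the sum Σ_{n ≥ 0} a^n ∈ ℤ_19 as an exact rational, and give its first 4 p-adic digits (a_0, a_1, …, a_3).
Σ a^n = 1/(1 − a) = -1/5414;  first 4 digits = (1, 0, 15, 0)

v_19(a) = 2 ≥ 1, so the series converges in ℤ_19 to 1/(1 − a) = 1/(1 − 5415) = -1/5414. Expand this rational in ℤ_19: compute digits iteratively via d_i = x_i mod 19, x_{i+1} = (x_i − d_i)/19. The first 4 digits are (1, 0, 15, 0).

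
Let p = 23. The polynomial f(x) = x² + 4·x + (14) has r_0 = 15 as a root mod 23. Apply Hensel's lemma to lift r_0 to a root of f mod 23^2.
r_1 = 84 (mod 529)

Hensel: r_{i+1} = r_i − f(r_i)·(f′(r_i))^{-1} mod 23^{i+2}, f′(x) = 2x + 4. Iterate:
  r_0 = 15 (mod 23)
  r_1 = 84 (mod 529)
Final: r = 84 satisfies f(r) ≡ 0 mod 23^2.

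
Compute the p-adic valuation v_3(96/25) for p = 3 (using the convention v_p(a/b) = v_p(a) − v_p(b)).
v_3(96/25) = 1

Factor powers of 3 from the numerator and denominator of the reduced fraction: 96 = 3^1 · 32 and 25 = 3^0 · 25. Apply v_p(a/b) = v_p(a) − v_p(b): v_3(96/25) = 1 − 0 = 1.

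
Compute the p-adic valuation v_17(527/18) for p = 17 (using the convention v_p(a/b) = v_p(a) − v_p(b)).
v_17(527/18) = 1

Factor powers of 17 from the numerator and denominator of the reduced fraction: 527 = 17^1 · 31 and 18 = 17^0 · 18. Apply v_p(a/b) = v_p(a) − v_p(b): v_17(527/18) = 1 − 0 = 1.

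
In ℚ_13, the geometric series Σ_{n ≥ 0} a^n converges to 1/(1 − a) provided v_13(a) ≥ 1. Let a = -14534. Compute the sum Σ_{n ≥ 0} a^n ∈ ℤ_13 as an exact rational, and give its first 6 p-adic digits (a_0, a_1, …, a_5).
Σ a^n = 1/(1 − a) = 1/14535;  first 6 digits = (1, 0, 5, 6, 11, 9)

v_13(a) = 2 ≥ 1, so the series converges in ℤ_13 to 1/(1 − a) = 1/(1 − (-14534)) = 1/14535. Expand this rational in ℤ_13: compute digits iteratively via d_i = x_i mod 13, x_{i+1} = (x_i − d_i)/13. The first 6 digits are (1, 0, 5, 6, 11, 9).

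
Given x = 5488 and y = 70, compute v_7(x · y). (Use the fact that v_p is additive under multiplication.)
v_7(384160) = 4

v_p(x) = 3 (factor: 5488 = 7^3 · 16); v_p(y) = 1 (factor: 70 = 7^1 · 10). Additivity: v_p(xy) = v_p(x) + v_p(y) = 3 + 1 = 4. (Direct check: xy = 384160 = 7^4 · (160).)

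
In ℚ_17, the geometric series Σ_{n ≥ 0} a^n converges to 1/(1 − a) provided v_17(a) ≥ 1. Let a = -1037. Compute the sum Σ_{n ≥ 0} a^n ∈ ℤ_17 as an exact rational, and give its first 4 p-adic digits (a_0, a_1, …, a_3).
Σ a^n = 1/(1 − a) = 1/1038;  first 4 digits = (1, 7, 11, 0)

v_17(a) = 1 ≥ 1, so the series converges in ℤ_17 to 1/(1 − a) = 1/(1 − (-1037)) = 1/1038. Expand this rational in ℤ_17: compute digits iteratively via d_i = x_i mod 17, x_{i+1} = (x_i − d_i)/17. The first 4 digits are (1, 7, 11, 0).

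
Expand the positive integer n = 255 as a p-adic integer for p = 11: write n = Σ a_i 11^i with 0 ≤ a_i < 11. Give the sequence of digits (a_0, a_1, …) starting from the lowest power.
(a_0, a_1, …) = (2, 1, 2)

Repeated division by 11 gives the digits low-to-high: 255 = 2 + 1·11^1 + 2·11^2. Digit sequence: (2, 1, 2).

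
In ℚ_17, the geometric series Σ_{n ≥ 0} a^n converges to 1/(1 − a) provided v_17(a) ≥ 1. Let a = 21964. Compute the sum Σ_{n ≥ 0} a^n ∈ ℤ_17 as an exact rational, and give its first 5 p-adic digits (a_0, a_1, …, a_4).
Σ a^n = 1/(1 − a) = -1/21963;  first 5 digits = (1, 0, 8, 4, 13)

v_17(a) = 2 ≥ 1, so the series converges in ℤ_17 to 1/(1 − a) = 1/(1 − 21964) = -1/21963. Expand this rational in ℤ_17: compute digits iteratively via d_i = x_i mod 17, x_{i+1} = (x_i − d_i)/17. The first 5 digits are (1, 0, 8, 4, 13).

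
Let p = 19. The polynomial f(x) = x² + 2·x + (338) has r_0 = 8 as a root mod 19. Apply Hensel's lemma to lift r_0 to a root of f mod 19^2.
r_1 = 65 (mod 361)

Hensel: r_{i+1} = r_i − f(r_i)·(f′(r_i))^{-1} mod 19^{i+2}, f′(x) = 2x + 2. Iterate:
  r_0 = 8 (mod 19)
  r_1 = 65 (mod 361)
Final: r = 65 satisfies f(r) ≡ 0 mod 19^2.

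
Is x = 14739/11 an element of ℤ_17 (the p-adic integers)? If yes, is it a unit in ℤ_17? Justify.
x ∈ ℤ_17 but not a unit; v_17(x) = 3 > 0

ℤ_17 = {x ∈ ℚ_17 : v_17(x) ≥ 0} and ℤ_17^× = {x ∈ ℤ_17 : v_17(x) = 0}. Here v_17(14739/11) = v_17(num) − v_17(den) = 3; compare against these criteria.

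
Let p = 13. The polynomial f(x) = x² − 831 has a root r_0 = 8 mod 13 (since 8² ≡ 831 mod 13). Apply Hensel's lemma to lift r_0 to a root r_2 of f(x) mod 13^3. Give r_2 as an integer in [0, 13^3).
r_2 = 151 (mod 2197)

Hensel's recurrence: r_{i+1} = r_i − f(r_i)·(f′(r_i))^{-1} mod 13^{i+2}, with f′(x) = 2x. Iterate:
  r_0 = 8 (mod 13)
  r_1 = 151 (mod 169)
  r_2 = 151 (mod 2197)
Final: r_2 = 151, and one checks f(r_2) ≡ 0 mod 13^3.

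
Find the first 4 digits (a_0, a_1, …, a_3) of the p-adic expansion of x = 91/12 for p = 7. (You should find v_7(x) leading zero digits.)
(a_0, …, a_3) = (0, 4, 6, 2)

v_7(91/12) = 1, so a_0 = ... = a_0 = 0. Factor out: x = 7^1 · u with u = 13/12 a unit in ℤ_7. Expand u iteratively via a_{v+i} = u_i mod 7, u_{i+1} = (u_i − a_{v+i})/7:
  u_0 = 13/12;  a_1 = 4;  u_1 = (u_0 − 4)/7 = -5/12
  u_1 = -5/12;  a_2 = 6;  u_2 = (u_1 − 6)/7 = -11/12
  u_2 = -11/12;  a_3 = 2;  u_3 = (u_2 − 2)/7 = -5/12
Digits: (0, 4, 6, 2).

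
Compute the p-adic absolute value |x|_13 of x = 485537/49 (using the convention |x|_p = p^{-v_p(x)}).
|485537/49|_13 = 1/28561

Step 1 — compute v_13(x) by factoring powers of 13 out of the numerator and denominator: v_13(485537/49) = 4. Step 2 — apply |x|_p = p^{-v_p(x)} = 13^{-4} = 1/28561.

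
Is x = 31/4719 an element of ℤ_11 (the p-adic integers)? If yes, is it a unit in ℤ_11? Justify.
x ∉ ℤ_11 (v_11(x) = -2 < 0)

ℤ_11 = {x ∈ ℚ_11 : v_11(x) ≥ 0} and ℤ_11^× = {x ∈ ℤ_11 : v_11(x) = 0}. Here v_11(31/4719) = v_11(num) − v_11(den) = -2; compare against these criteria.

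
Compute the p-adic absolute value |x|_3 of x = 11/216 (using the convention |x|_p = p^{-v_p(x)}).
|11/216|_3 = 27

Step 1 — compute v_3(x) by factoring powers of 3 out of the numerator and denominator: v_3(11/216) = -3. Step 2 — apply |x|_p = p^{-v_p(x)} = 3^{3} = 27.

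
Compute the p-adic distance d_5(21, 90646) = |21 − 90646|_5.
d_5(21, 90646) = 1/3125

Step 1 — x − y = 21 − 90646 = -90625. Step 2 — v_5(-90625) = 5 (factor: -90625 = −(5^5 · 29); the sign does not affect v_p). Step 3 — |x − y|_5 = 5^{-5} = 1/3125.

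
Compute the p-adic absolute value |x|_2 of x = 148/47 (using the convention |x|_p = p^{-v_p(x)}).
|148/47|_2 = 1/4

Step 1 — compute v_2(x) by factoring powers of 2 out of the numerator and denominator: v_2(148/47) = 2. Step 2 — apply |x|_p = p^{-v_p(x)} = 2^{-2} = 1/4.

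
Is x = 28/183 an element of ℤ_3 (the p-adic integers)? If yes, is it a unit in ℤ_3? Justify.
x ∉ ℤ_3 (v_3(x) = -1 < 0)

ℤ_3 = {x ∈ ℚ_3 : v_3(x) ≥ 0} and ℤ_3^× = {x ∈ ℤ_3 : v_3(x) = 0}. Here v_3(28/183) = v_3(num) − v_3(den) = -1; compare against these criteria.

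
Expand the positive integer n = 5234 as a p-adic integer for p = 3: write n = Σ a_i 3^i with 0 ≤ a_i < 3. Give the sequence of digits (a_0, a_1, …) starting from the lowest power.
(a_0, a_1, …) = (2, 1, 2, 1, 1, 0, 1, 2)

Repeated division by 3 gives the digits low-to-high: 5234 = 2 + 1·3^1 + 2·3^2 + 1·3^3 + 1·3^4 + 1·3^6 + 2·3^7. Digit sequence: (2, 1, 2, 1, 1, 0, 1, 2).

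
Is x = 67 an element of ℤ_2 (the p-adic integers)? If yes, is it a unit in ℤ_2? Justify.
x ∈ ℤ_2^× (unit); v_2(x) = 0

ℤ_2 = {x ∈ ℚ_2 : v_2(x) ≥ 0} and ℤ_2^× = {x ∈ ℤ_2 : v_2(x) = 0}. Here v_2(67) = v_2(num) − v_2(den) = 0; compare against these criteria.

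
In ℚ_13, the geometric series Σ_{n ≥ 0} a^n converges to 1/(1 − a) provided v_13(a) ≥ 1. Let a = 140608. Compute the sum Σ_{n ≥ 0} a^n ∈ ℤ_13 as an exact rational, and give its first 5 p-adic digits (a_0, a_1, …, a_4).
Σ a^n = 1/(1 − a) = -1/140607;  first 5 digits = (1, 0, 0, 12, 4)

v_13(a) = 3 ≥ 1, so the series converges in ℤ_13 to 1/(1 − a) = 1/(1 − 140608) = -1/140607. Expand this rational in ℤ_13: compute digits iteratively via d_i = x_i mod 13, x_{i+1} = (x_i − d_i)/13. The first 5 digits are (1, 0, 0, 12, 4).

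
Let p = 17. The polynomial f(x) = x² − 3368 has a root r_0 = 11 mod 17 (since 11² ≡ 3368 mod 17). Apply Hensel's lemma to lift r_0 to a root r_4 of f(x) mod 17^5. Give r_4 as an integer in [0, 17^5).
r_4 = 132560 (mod 1419857)

Hensel's recurrence: r_{i+1} = r_i − f(r_i)·(f′(r_i))^{-1} mod 17^{i+2}, with f′(x) = 2x. Iterate:
  r_0 = 11 (mod 17)
  r_1 = 198 (mod 289)
  r_2 = 4822 (mod 4913)
  r_3 = 49039 (mod 83521)
  r_4 = 132560 (mod 1419857)
Final: r_4 = 132560, and one checks f(r_4) ≡ 0 mod 17^5.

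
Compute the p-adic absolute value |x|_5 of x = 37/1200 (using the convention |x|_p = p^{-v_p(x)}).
|37/1200|_5 = 25

Step 1 — compute v_5(x) by factoring powers of 5 out of the numerator and denominator: v_5(37/1200) = -2. Step 2 — apply |x|_p = p^{-v_p(x)} = 5^{2} = 25.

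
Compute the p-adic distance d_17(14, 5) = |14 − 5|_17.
d_17(14, 5) = 1

Step 1 — x − y = 14 − 5 = 9. Step 2 — v_17(9) = 0 (factor: 9 = (17^0 · 9); the sign does not affect v_p). Step 3 — |x − y|_17 = 17^{0} = 1.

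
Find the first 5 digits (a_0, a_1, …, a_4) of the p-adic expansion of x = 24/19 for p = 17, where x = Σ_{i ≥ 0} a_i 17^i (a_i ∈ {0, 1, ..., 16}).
(a_0, …, a_4) = (12, 11, 2, 7, 13)

v_17(24/19) = 0 (numerator and denominator both coprime to 17), so x ∈ ℤ_17^×. Compute digits iteratively via a_i = x_i mod 17, x_{i+1} = (x_i − a_i)/17, with x_0 = x:
  x_0 = 24/19;  a_0 = 12;  x_1 = (x_0 − 12)/17 = -12/19
  x_1 = -12/19;  a_1 = 11;  x_2 = (x_1 − 11)/17 = -13/19
  x_2 = -13/19;  a_2 = 2;  x_3 = (x_2 − 2)/17 = -3/19
  x_3 = -3/19;  a_3 = 7;  x_4 = (x_3 − 7)/17 = -8/19
  x_4 = -8/19;  a_4 = 13;  x_5 = (x_4 − 13)/17 = -15/19
Digits: (12, 11, 2, 7, 13).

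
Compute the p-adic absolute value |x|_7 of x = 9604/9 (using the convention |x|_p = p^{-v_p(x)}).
|9604/9|_7 = 1/2401

Step 1 — compute v_7(x) by factoring powers of 7 out of the numerator and denominator: v_7(9604/9) = 4. Step 2 — apply |x|_p = p^{-v_p(x)} = 7^{-4} = 1/2401.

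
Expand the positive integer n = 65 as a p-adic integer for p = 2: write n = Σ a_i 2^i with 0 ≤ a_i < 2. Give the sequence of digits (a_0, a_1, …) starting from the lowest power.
(a_0, a_1, …) = (1, 0, 0, 0, 0, 0, 1)

Repeated division by 2 gives the digits low-to-high: 65 = 1 + 1·2^6. Digit sequence: (1, 0, 0, 0, 0, 0, 1).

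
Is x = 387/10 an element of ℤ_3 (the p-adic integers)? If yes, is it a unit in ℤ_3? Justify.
x ∈ ℤ_3 but not a unit; v_3(x) = 2 > 0

ℤ_3 = {x ∈ ℚ_3 : v_3(x) ≥ 0} and ℤ_3^× = {x ∈ ℤ_3 : v_3(x) = 0}. Here v_3(387/10) = v_3(num) − v_3(den) = 2; compare against these criteria.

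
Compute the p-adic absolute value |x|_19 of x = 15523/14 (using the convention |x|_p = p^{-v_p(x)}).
|15523/14|_19 = 1/361

Step 1 — compute v_19(x) by factoring powers of 19 out of the numerator and denominator: v_19(15523/14) = 2. Step 2 — apply |x|_p = p^{-v_p(x)} = 19^{-2} = 1/361.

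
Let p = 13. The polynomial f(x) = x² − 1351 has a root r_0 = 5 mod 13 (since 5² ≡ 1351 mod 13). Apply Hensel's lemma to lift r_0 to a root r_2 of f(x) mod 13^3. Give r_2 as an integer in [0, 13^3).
r_2 = 1253 (mod 2197)

Hensel's recurrence: r_{i+1} = r_i − f(r_i)·(f′(r_i))^{-1} mod 13^{i+2}, with f′(x) = 2x. Iterate:
  r_0 = 5 (mod 13)
  r_1 = 70 (mod 169)
  r_2 = 1253 (mod 2197)
Final: r_2 = 1253, and one checks f(r_2) ≡ 0 mod 13^3.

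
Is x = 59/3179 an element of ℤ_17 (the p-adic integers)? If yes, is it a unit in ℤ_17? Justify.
x ∉ ℤ_17 (v_17(x) = -2 < 0)

ℤ_17 = {x ∈ ℚ_17 : v_17(x) ≥ 0} and ℤ_17^× = {x ∈ ℤ_17 : v_17(x) = 0}. Here v_17(59/3179) = v_17(num) − v_17(den) = -2; compare against these criteria.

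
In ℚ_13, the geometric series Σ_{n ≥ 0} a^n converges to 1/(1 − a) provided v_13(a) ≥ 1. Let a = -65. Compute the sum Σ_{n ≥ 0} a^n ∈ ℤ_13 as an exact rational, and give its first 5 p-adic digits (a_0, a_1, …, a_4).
Σ a^n = 1/(1 − a) = 1/66;  first 5 digits = (1, 8, 11, 6, 4)

v_13(a) = 1 ≥ 1, so the series converges in ℤ_13 to 1/(1 − a) = 1/(1 − (-65)) = 1/66. Expand this rational in ℤ_13: compute digits iteratively via d_i = x_i mod 13, x_{i+1} = (x_i − d_i)/13. The first 5 digits are (1, 8, 11, 6, 4).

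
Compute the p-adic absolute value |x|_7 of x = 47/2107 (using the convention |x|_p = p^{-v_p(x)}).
|47/2107|_7 = 49

Step 1 — compute v_7(x) by factoring powers of 7 out of the numerator and denominator: v_7(47/2107) = -2. Step 2 — apply |x|_p = p^{-v_p(x)} = 7^{2} = 49.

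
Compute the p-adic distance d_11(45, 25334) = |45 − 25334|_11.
d_11(45, 25334) = 1/1331

Step 1 — x − y = 45 − 25334 = -25289. Step 2 — v_11(-25289) = 3 (factor: -25289 = −(11^3 · 19); the sign does not affect v_p). Step 3 — |x − y|_11 = 11^{-3} = 1/1331.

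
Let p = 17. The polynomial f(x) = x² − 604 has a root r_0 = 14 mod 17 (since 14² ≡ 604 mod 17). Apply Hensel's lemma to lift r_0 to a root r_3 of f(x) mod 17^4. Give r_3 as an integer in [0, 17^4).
r_3 = 21621 (mod 83521)

Hensel's recurrence: r_{i+1} = r_i − f(r_i)·(f′(r_i))^{-1} mod 17^{i+2}, with f′(x) = 2x. Iterate:
  r_0 = 14 (mod 17)
  r_1 = 235 (mod 289)
  r_2 = 1969 (mod 4913)
  r_3 = 21621 (mod 83521)
Final: r_3 = 21621, and one checks f(r_3) ≡ 0 mod 17^4.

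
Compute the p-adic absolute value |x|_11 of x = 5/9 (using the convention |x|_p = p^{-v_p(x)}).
|5/9|_11 = 1

Step 1 — compute v_11(x) by factoring powers of 11 out of the numerator and denominator: v_11(5/9) = 0. Step 2 — apply |x|_p = p^{-v_p(x)} = 11^{0} = 1.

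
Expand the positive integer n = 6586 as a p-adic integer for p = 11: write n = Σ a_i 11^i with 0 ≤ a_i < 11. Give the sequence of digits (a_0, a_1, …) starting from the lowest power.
(a_0, a_1, …) = (8, 4, 10, 4)

Repeated division by 11 gives the digits low-to-high: 6586 = 8 + 4·11^1 + 10·11^2 + 4·11^3. Digit sequence: (8, 4, 10, 4).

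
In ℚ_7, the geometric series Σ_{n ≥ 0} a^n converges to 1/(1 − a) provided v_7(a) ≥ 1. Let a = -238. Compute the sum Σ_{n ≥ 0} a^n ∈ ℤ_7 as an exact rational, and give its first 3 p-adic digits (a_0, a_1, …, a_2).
Σ a^n = 1/(1 − a) = 1/239;  first 3 digits = (1, 1, 3)

v_7(a) = 1 ≥ 1, so the series converges in ℤ_7 to 1/(1 − a) = 1/(1 − (-238)) = 1/239. Expand this rational in ℤ_7: compute digits iteratively via d_i = x_i mod 7, x_{i+1} = (x_i − d_i)/7. The first 3 digits are (1, 1, 3).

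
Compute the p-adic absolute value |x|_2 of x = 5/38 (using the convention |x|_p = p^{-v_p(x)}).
|5/38|_2 = 2

Step 1 — compute v_2(x) by factoring powers of 2 out of the numerator and denominator: v_2(5/38) = -1. Step 2 — apply |x|_p = p^{-v_p(x)} = 2^{1} = 2.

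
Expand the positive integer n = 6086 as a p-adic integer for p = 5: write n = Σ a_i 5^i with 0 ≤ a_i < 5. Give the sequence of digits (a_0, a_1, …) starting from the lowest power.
(a_0, a_1, …) = (1, 2, 3, 3, 4, 1)

Repeated division by 5 gives the digits low-to-high: 6086 = 1 + 2·5^1 + 3·5^2 + 3·5^3 + 4·5^4 + 1·5^5. Digit sequence: (1, 2, 3, 3, 4, 1).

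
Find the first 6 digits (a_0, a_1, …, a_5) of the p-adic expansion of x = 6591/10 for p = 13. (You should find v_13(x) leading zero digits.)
(a_0, …, a_5) = (0, 0, 0, 12, 3, 1)

v_13(6591/10) = 3, so a_0 = ... = a_2 = 0. Factor out: x = 13^3 · u with u = 3/10 a unit in ℤ_13. Expand u iteratively via a_{v+i} = u_i mod 13, u_{i+1} = (u_i − a_{v+i})/13:
  u_0 = 3/10;  a_3 = 12;  u_1 = (u_0 − 12)/13 = -9/10
  u_1 = -9/10;  a_4 = 3;  u_2 = (u_1 − 3)/13 = -3/10
  u_2 = -3/10;  a_5 = 1;  u_3 = (u_2 − 1)/13 = -1/10
Digits: (0, 0, 0, 12, 3, 1).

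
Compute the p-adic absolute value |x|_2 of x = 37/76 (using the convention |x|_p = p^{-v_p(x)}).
|37/76|_2 = 4

Step 1 — compute v_2(x) by factoring powers of 2 out of the numerator and denominator: v_2(37/76) = -2. Step 2 — apply |x|_p = p^{-v_p(x)} = 2^{2} = 4.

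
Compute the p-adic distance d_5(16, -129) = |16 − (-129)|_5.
d_5(16, -129) = 1/5

Step 1 — x − y = 16 − (-129) = 145. Step 2 — v_5(145) = 1 (factor: 145 = (5^1 · 29); the sign does not affect v_p). Step 3 — |x − y|_5 = 5^{-1} = 1/5.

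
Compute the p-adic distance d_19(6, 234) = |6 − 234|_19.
d_19(6, 234) = 1/19

Step 1 — x − y = 6 − 234 = -228. Step 2 — v_19(-228) = 1 (factor: -228 = −(19^1 · 12); the sign does not affect v_p). Step 3 — |x − y|_19 = 19^{-1} = 1/19.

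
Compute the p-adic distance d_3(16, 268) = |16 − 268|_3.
d_3(16, 268) = 1/9

Step 1 — x − y = 16 − 268 = -252. Step 2 — v_3(-252) = 2 (factor: -252 = −(3^2 · 28); the sign does not affect v_p). Step 3 — |x − y|_3 = 3^{-2} = 1/9.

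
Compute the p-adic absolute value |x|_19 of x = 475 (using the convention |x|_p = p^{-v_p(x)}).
|475|_19 = 1/19

Step 1 — compute v_19(x) by factoring powers of 19 out of the numerator and denominator: v_19(475) = 1. Step 2 — apply |x|_p = p^{-v_p(x)} = 19^{-1} = 1/19.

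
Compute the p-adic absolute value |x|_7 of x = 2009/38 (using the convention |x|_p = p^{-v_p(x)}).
|2009/38|_7 = 1/49

Step 1 — compute v_7(x) by factoring powers of 7 out of the numerator and denominator: v_7(2009/38) = 2. Step 2 — apply |x|_p = p^{-v_p(x)} = 7^{-2} = 1/49.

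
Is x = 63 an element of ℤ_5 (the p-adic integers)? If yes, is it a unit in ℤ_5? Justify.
x ∈ ℤ_5^× (unit); v_5(x) = 0

ℤ_5 = {x ∈ ℚ_5 : v_5(x) ≥ 0} and ℤ_5^× = {x ∈ ℤ_5 : v_5(x) = 0}. Here v_5(63) = v_5(num) − v_5(den) = 0; compare against these criteria.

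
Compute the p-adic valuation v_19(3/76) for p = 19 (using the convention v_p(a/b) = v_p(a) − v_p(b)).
v_19(3/76) = -1

Factor powers of 19 from the numerator and denominator of the reduced fraction: 3 = 19^0 · 3 and 76 = 19^1 · 4. Apply v_p(a/b) = v_p(a) − v_p(b): v_19(3/76) = 0 − 1 = -1.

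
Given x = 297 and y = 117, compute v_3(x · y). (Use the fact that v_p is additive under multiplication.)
v_3(34749) = 5

v_p(x) = 3 (factor: 297 = 3^3 · 11); v_p(y) = 2 (factor: 117 = 3^2 · 13). Additivity: v_p(xy) = v_p(x) + v_p(y) = 3 + 2 = 5. (Direct check: xy = 34749 = 3^5 · (143).)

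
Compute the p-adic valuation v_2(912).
v_2(912) = 4

v_2(n) is the largest exponent k such that 2^k divides n. Factor out: 912 = 2^4 · 57. (Sign doesn't affect v_p.) So v_2(912) = 4.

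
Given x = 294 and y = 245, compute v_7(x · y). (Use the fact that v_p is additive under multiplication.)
v_7(72030) = 4

v_p(x) = 2 (factor: 294 = 7^2 · 6); v_p(y) = 2 (factor: 245 = 7^2 · 5). Additivity: v_p(xy) = v_p(x) + v_p(y) = 2 + 2 = 4. (Direct check: xy = 72030 = 7^4 · (30).)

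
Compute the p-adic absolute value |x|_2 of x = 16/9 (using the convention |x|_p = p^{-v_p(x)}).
|16/9|_2 = 1/16

Step 1 — compute v_2(x) by factoring powers of 2 out of the numerator and denominator: v_2(16/9) = 4. Step 2 — apply |x|_p = p^{-v_p(x)} = 2^{-4} = 1/16.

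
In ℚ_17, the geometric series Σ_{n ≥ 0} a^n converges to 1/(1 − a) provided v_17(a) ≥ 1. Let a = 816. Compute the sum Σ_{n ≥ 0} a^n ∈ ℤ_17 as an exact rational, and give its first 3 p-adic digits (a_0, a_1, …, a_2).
Σ a^n = 1/(1 − a) = -1/815;  first 3 digits = (1, 14, 11)

v_17(a) = 1 ≥ 1, so the series converges in ℤ_17 to 1/(1 − a) = 1/(1 − 816) = -1/815. Expand this rational in ℤ_17: compute digits iteratively via d_i = x_i mod 17, x_{i+1} = (x_i − d_i)/17. The first 3 digits are (1, 14, 11).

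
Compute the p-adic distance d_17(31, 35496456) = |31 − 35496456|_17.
d_17(31, 35496456) = 1/1419857

Step 1 — x − y = 31 − 35496456 = -35496425. Step 2 — v_17(-35496425) = 5 (factor: -35496425 = −(17^5 · 25); the sign does not affect v_p). Step 3 — |x − y|_17 = 17^{-5} = 1/1419857.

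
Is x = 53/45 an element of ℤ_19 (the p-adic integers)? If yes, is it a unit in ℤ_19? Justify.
x ∈ ℤ_19^× (unit); v_19(x) = 0

ℤ_19 = {x ∈ ℚ_19 : v_19(x) ≥ 0} and ℤ_19^× = {x ∈ ℤ_19 : v_19(x) = 0}. Here v_19(53/45) = v_19(num) − v_19(den) = 0; compare against these criteria.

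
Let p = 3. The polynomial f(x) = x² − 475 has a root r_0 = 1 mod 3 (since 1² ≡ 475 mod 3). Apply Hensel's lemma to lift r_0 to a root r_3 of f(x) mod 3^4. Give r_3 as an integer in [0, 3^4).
r_3 = 31 (mod 81)

Hensel's recurrence: r_{i+1} = r_i − f(r_i)·(f′(r_i))^{-1} mod 3^{i+2}, with f′(x) = 2x. Iterate:
  r_0 = 1 (mod 3)
  r_1 = 4 (mod 9)
  r_2 = 4 (mod 27)
  r_3 = 31 (mod 81)
Final: r_3 = 31, and one checks f(r_3) ≡ 0 mod 3^4.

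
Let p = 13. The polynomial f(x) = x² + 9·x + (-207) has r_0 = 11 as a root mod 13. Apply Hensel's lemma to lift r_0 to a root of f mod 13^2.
r_1 = 76 (mod 169)

Hensel: r_{i+1} = r_i − f(r_i)·(f′(r_i))^{-1} mod 13^{i+2}, f′(x) = 2x + 9. Iterate:
  r_0 = 11 (mod 13)
  r_1 = 76 (mod 169)
Final: r = 76 satisfies f(r) ≡ 0 mod 13^2.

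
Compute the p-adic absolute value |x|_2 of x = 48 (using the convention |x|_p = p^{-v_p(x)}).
|48|_2 = 1/16

Step 1 — compute v_2(x) by factoring powers of 2 out of the numerator and denominator: v_2(48) = 4. Step 2 — apply |x|_p = p^{-v_p(x)} = 2^{-4} = 1/16.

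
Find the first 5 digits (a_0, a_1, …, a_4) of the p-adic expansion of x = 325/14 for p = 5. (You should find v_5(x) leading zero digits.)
(a_0, …, a_4) = (0, 0, 2, 3, 4)

v_5(325/14) = 2, so a_0 = ... = a_1 = 0. Factor out: x = 5^2 · u with u = 13/14 a unit in ℤ_5. Expand u iteratively via a_{v+i} = u_i mod 5, u_{i+1} = (u_i − a_{v+i})/5:
  u_0 = 13/14;  a_2 = 2;  u_1 = (u_0 − 2)/5 = -3/14
  u_1 = -3/14;  a_3 = 3;  u_2 = (u_1 − 3)/5 = -9/14
  u_2 = -9/14;  a_4 = 4;  u_3 = (u_2 − 4)/5 = -13/14
Digits: (0, 0, 2, 3, 4).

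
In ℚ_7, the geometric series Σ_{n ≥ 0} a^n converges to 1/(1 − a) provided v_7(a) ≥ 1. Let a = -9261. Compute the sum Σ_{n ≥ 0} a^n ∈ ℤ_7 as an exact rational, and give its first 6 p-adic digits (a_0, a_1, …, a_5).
Σ a^n = 1/(1 − a) = 1/9262;  first 6 digits = (1, 0, 0, 1, 3, 6)

v_7(a) = 3 ≥ 1, so the series converges in ℤ_7 to 1/(1 − a) = 1/(1 − (-9261)) = 1/9262. Expand this rational in ℤ_7: compute digits iteratively via d_i = x_i mod 7, x_{i+1} = (x_i − d_i)/7. The first 6 digits are (1, 0, 0, 1, 3, 6).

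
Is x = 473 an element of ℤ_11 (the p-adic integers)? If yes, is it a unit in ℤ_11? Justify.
x ∈ ℤ_11 but not a unit; v_11(x) = 1 > 0

ℤ_11 = {x ∈ ℚ_11 : v_11(x) ≥ 0} and ℤ_11^× = {x ∈ ℤ_11 : v_11(x) = 0}. Here v_11(473) = v_11(num) − v_11(den) = 1; compare against these criteria.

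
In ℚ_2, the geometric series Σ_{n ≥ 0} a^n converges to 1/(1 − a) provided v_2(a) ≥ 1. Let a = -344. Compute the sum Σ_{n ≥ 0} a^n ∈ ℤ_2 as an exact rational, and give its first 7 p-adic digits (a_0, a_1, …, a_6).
Σ a^n = 1/(1 − a) = 1/345;  first 7 digits = (1, 0, 0, 1, 0, 1, 1)

v_2(a) = 3 ≥ 1, so the series converges in ℤ_2 to 1/(1 − a) = 1/(1 − (-344)) = 1/345. Expand this rational in ℤ_2: compute digits iteratively via d_i = x_i mod 2, x_{i+1} = (x_i − d_i)/2. The first 7 digits are (1, 0, 0, 1, 0, 1, 1).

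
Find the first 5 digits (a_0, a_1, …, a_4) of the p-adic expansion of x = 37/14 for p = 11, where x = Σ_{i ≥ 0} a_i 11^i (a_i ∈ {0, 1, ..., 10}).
(a_0, …, a_4) = (5, 10, 3, 2, 10)

v_11(37/14) = 0 (numerator and denominator both coprime to 11), so x ∈ ℤ_11^×. Compute digits iteratively via a_i = x_i mod 11, x_{i+1} = (x_i − a_i)/11, with x_0 = x:
  x_0 = 37/14;  a_0 = 5;  x_1 = (x_0 − 5)/11 = -3/14
  x_1 = -3/14;  a_1 = 10;  x_2 = (x_1 − 10)/11 = -13/14
  x_2 = -13/14;  a_2 = 3;  x_3 = (x_2 − 3)/11 = -5/14
  x_3 = -5/14;  a_3 = 2;  x_4 = (x_3 − 2)/11 = -3/14
  x_4 = -3/14;  a_4 = 10;  x_5 = (x_4 − 10)/11 = -13/14
Digits: (5, 10, 3, 2, 10).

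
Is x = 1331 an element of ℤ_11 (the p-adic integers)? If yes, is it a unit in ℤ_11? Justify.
x ∈ ℤ_11 but not a unit; v_11(x) = 3 > 0

ℤ_11 = {x ∈ ℚ_11 : v_11(x) ≥ 0} and ℤ_11^× = {x ∈ ℤ_11 : v_11(x) = 0}. Here v_11(1331) = v_11(num) − v_11(den) = 3; compare against these criteria.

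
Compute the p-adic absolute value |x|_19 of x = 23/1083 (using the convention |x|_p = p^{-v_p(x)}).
|23/1083|_19 = 361

Step 1 — compute v_19(x) by factoring powers of 19 out of the numerator and denominator: v_19(23/1083) = -2. Step 2 — apply |x|_p = p^{-v_p(x)} = 19^{2} = 361.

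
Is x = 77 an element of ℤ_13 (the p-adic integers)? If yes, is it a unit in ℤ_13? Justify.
x ∈ ℤ_13^× (unit); v_13(x) = 0

ℤ_13 = {x ∈ ℚ_13 : v_13(x) ≥ 0} and ℤ_13^× = {x ∈ ℤ_13 : v_13(x) = 0}. Here v_13(77) = v_13(num) − v_13(den) = 0; compare against these criteria.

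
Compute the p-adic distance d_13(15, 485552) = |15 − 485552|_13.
d_13(15, 485552) = 1/28561

Step 1 — x − y = 15 − 485552 = -485537. Step 2 — v_13(-485537) = 4 (factor: -485537 = −(13^4 · 17); the sign does not affect v_p). Step 3 — |x − y|_13 = 13^{-4} = 1/28561.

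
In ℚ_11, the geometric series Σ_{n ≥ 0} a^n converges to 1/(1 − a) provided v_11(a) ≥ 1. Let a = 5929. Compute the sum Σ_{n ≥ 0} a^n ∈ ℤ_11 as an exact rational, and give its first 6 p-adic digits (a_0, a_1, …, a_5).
Σ a^n = 1/(1 − a) = -1/5928;  first 6 digits = (1, 0, 5, 4, 3, 9)

v_11(a) = 2 ≥ 1, so the series converges in ℤ_11 to 1/(1 − a) = 1/(1 − 5929) = -1/5928. Expand this rational in ℤ_11: compute digits iteratively via d_i = x_i mod 11, x_{i+1} = (x_i − d_i)/11. The first 6 digits are (1, 0, 5, 4, 3, 9).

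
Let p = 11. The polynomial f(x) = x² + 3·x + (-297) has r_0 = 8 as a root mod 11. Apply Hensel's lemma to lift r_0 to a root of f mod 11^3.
r_2 = 503 (mod 1331)

Hensel: r_{i+1} = r_i − f(r_i)·(f′(r_i))^{-1} mod 11^{i+2}, f′(x) = 2x + 3. Iterate:
  r_0 = 8 (mod 11)
  r_1 = 19 (mod 121)
  r_2 = 503 (mod 1331)
Final: r = 503 satisfies f(r) ≡ 0 mod 11^3.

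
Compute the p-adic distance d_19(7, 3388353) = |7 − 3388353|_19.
d_19(7, 3388353) = 1/130321

Step 1 — x − y = 7 − 3388353 = -3388346. Step 2 — v_19(-3388346) = 4 (factor: -3388346 = −(19^4 · 26); the sign does not affect v_p). Step 3 — |x − y|_19 = 19^{-4} = 1/130321.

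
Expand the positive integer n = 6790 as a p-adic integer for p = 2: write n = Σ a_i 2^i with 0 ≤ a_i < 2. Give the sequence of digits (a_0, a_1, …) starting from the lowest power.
(a_0, a_1, …) = (0, 1, 1, 0, 0, 0, 0, 1, 0, 1, 0, 1, 1)

Repeated division by 2 gives the digits low-to-high: 6790 = 1·2^1 + 1·2^2 + 1·2^7 + 1·2^9 + 1·2^11 + 1·2^12. Digit sequence: (0, 1, 1, 0, 0, 0, 0, 1, 0, 1, 0, 1, 1).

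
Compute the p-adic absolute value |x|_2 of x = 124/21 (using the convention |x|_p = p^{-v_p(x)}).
|124/21|_2 = 1/4

Step 1 — compute v_2(x) by factoring powers of 2 out of the numerator and denominator: v_2(124/21) = 2. Step 2 — apply |x|_p = p^{-v_p(x)} = 2^{-2} = 1/4.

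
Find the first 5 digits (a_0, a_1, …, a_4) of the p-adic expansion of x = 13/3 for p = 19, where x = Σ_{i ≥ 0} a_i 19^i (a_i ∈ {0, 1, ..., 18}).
(a_0, …, a_4) = (17, 12, 12, 12, 12)

v_19(13/3) = 0 (numerator and denominator both coprime to 19), so x ∈ ℤ_19^×. Compute digits iteratively via a_i = x_i mod 19, x_{i+1} = (x_i − a_i)/19, with x_0 = x:
  x_0 = 13/3;  a_0 = 17;  x_1 = (x_0 − 17)/19 = -2/3
  x_1 = -2/3;  a_1 = 12;  x_2 = (x_1 − 12)/19 = -2/3
  x_2 = -2/3;  a_2 = 12;  x_3 = (x_2 − 12)/19 = -2/3
  x_3 = -2/3;  a_3 = 12;  x_4 = (x_3 − 12)/19 = -2/3
  x_4 = -2/3;  a_4 = 12;  x_5 = (x_4 − 12)/19 = -2/3
Digits: (17, 12, 12, 12, 12).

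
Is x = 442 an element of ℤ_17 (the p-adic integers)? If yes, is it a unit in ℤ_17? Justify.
x ∈ ℤ_17 but not a unit; v_17(x) = 1 > 0

ℤ_17 = {x ∈ ℚ_17 : v_17(x) ≥ 0} and ℤ_17^× = {x ∈ ℤ_17 : v_17(x) = 0}. Here v_17(442) = v_17(num) − v_17(den) = 1; compare against these criteria.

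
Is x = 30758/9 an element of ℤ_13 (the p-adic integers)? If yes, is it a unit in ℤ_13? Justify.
x ∈ ℤ_13 but not a unit; v_13(x) = 3 > 0

ℤ_13 = {x ∈ ℚ_13 : v_13(x) ≥ 0} and ℤ_13^× = {x ∈ ℤ_13 : v_13(x) = 0}. Here v_13(30758/9) = v_13(num) − v_13(den) = 3; compare against these criteria.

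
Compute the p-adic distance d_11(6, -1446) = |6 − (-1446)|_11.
d_11(6, -1446) = 1/121

Step 1 — x − y = 6 − (-1446) = 1452. Step 2 — v_11(1452) = 2 (factor: 1452 = (11^2 · 12); the sign does not affect v_p). Step 3 — |x − y|_11 = 11^{-2} = 1/121.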